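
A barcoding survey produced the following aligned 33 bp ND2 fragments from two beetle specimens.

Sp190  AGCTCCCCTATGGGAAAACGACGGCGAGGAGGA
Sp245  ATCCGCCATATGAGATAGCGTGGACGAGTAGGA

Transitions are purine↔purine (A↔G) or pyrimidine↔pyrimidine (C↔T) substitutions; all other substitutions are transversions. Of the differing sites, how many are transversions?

7

The sequences differ at positions 2 (G/T, transversion), 4 (T/C, transition), 5 (C/G, transversion), 8 (C/A, transversion), 13 (G/A, transition), 16 (A/T, transversion), 18 (A/G, transition), 21 (A/T, transversion), 22 (C/G, transversion), 24 (G/A, transition), 29 (G/T, transversion).
Of the 11 differences, 4 transitions and 7 transversions, so the answer is 7.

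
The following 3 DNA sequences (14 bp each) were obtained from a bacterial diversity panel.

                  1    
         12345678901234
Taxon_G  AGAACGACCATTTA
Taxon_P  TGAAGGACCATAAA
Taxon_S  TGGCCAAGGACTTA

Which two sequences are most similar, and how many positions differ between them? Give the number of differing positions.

4

Pairwise Hamming distances:
  Taxon_G vs Taxon_P: 4
  Taxon_G vs Taxon_S: 7
  Taxon_P vs Taxon_S: 9
The smallest is 4, between Taxon_G and Taxon_P.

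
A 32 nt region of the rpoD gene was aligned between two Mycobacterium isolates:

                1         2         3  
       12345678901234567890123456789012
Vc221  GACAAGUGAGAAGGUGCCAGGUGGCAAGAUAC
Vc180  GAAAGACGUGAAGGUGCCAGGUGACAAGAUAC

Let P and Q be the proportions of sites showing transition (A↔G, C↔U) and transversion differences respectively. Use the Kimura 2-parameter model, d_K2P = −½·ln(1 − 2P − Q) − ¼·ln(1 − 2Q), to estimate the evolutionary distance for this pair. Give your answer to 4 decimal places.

Differing sites — 3:C/A (Tv); 5:A/G (Ti); 6:G/A (Ti); 7:U/C (Ti); 9:A/U (Tv); 24:G/A (Ti).
Of the 6 differences, 4 transitions and 2 transversions over 32 sites: P = 4/32 = 0.125000, Q = 2/32 = 0.062500.
d = −0.5·ln(0.687500) − 0.25·ln(0.875000) = −0.5·(-0.374693) − 0.25·(-0.133531) = 0.2207.

0.2207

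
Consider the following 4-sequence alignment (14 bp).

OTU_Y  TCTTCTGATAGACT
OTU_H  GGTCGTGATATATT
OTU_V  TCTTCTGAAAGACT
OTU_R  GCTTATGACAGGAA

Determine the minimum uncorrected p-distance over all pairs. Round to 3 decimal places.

Pairwise Hamming distances:
  OTU_Y vs OTU_H: 6
  OTU_Y vs OTU_V: 1
  OTU_Y vs OTU_R: 6
  OTU_H vs OTU_V: 7
  OTU_H vs OTU_R: 8
  OTU_V vs OTU_R: 6
The smallest is 1 mismatch, between OTU_Y and OTU_V; p = 1/14 = 0.071.

0.071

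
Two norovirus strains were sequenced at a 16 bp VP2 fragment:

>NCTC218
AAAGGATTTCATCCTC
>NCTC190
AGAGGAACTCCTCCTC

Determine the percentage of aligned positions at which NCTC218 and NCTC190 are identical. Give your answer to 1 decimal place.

75.0%

Mismatches occur at site 2 (A→G), site 7 (T→A), site 8 (T→C), site 11 (A→C).
12 of the 16 sites match, so the percent identity is 12/16 × 100 = 75.0%.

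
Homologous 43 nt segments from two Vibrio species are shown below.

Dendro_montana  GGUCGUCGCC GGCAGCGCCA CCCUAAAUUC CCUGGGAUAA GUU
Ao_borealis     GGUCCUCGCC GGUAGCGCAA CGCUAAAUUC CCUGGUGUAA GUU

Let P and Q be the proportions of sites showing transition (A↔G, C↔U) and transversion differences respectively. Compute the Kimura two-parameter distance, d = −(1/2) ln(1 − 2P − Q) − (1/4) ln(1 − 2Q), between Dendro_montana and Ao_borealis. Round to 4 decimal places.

Mismatches occur at site 5 (G→C, transversion), site 13 (C→U, transition), site 19 (C→A, transversion), site 22 (C→G, transversion), site 36 (G→U, transversion), site 37 (A→G, transition).
Of the 6 differences, 2 transitions and 4 transversions over 43 sites: P = 2/43 = 0.046512, Q = 4/43 = 0.093023.
d = −0.5·ln(0.813953) − 0.25·ln(0.813954) = −0.5·(-0.205853) − 0.25·(-0.205851) = 0.1544.

0.1544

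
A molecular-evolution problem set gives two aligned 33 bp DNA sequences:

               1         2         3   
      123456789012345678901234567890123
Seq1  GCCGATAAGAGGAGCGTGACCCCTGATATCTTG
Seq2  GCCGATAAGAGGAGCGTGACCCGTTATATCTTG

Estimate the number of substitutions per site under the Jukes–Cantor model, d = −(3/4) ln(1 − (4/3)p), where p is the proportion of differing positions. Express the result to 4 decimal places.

0.0632

The sequences differ at positions 23 (C/G), 25 (G/T).
p = 2/33 = 0.060606.
d = −0.75 · ln(1 − (4/3)·0.060606) = −0.75 · ln(0.919192) = −0.75 · (-0.084260) = 0.0632.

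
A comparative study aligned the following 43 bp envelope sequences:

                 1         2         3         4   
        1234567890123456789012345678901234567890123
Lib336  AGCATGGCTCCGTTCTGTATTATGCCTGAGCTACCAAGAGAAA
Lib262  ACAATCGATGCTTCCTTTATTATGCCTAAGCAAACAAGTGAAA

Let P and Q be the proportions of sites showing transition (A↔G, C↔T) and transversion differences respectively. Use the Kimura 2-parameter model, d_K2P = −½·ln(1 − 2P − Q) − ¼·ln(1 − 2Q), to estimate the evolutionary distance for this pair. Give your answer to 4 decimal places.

The sequences differ at positions 2 (G/C, transversion), 3 (C/A, transversion), 6 (G/C, transversion), 8 (C/A, transversion), 10 (C/G, transversion), 12 (G/T, transversion), 14 (T/C, transition), 17 (G/T, transversion), 28 (G/A, transition), 32 (T/A, transversion), 34 (C/A, transversion), 39 (A/T, transversion).
Of the 12 differences, 2 transitions and 10 transversions over 43 sites: P = 2/43 = 0.046512, Q = 10/43 = 0.232558.
d = −0.5·ln(0.674418) − 0.25·ln(0.534884) = −0.5·(-0.393905) − 0.25·(-0.625705) = 0.3534.

0.3534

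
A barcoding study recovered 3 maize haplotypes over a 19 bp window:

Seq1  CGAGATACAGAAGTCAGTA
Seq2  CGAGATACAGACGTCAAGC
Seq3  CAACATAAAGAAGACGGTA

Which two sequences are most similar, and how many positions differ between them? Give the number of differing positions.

Pairwise Hamming distances:
  Seq1 vs Seq2: 4
  Seq1 vs Seq3: 5
  Seq2 vs Seq3: 9
The smallest is 4, between Seq1 and Seq2.

4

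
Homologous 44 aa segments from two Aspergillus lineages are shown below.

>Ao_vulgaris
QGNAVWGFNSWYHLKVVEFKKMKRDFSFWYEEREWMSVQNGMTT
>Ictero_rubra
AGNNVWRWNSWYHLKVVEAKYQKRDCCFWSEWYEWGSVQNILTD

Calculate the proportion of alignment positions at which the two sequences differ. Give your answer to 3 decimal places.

0.364

The sequences differ at positions 1 (Q/A), 4 (A/N), 7 (G/R), 8 (F/W), 19 (F/A), 21 (K/Y), 22 (M/Q), 26 (F/C), 27 (S/C), 30 (Y/S), 32 (E/W), 33 (R/Y), 36 (M/G), 41 (G/I), 42 (M/L), 44 (T/D).
There are 16 differences over 44 sites, so p = 16/44 = 0.364.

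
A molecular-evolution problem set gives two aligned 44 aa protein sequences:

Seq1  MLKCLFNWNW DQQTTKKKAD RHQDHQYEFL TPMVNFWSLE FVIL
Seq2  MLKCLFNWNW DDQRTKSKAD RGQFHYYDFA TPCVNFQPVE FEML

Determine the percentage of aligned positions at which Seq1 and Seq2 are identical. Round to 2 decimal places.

68.18%

Differing sites — 12:Q/D; 14:T/R; 17:K/S; 22:H/G; 24:D/F; 26:Q/Y; 28:E/D; 30:L/A; 33:M/C; 37:W/Q; 38:S/P; 39:L/V; 42:V/E; 43:I/M.
30 of the 44 sites match, so the percent identity is 30/44 × 100 = 68.18%.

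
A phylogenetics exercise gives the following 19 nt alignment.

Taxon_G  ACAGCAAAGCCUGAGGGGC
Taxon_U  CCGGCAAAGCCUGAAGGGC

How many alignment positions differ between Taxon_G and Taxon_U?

Differing sites — 1:A/C; 3:A/G; 15:G/A.
That gives 3 mismatches out of 19 aligned sites, so the Hamming distance is 3.

3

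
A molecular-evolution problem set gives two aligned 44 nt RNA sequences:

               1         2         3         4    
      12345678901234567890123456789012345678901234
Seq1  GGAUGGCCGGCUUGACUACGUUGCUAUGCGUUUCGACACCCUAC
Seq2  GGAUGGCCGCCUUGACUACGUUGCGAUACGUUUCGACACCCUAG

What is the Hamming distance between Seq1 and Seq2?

Mismatches occur at site 10 (G↔C), site 25 (U↔G), site 28 (G↔A), site 44 (C↔G).
That gives 4 mismatches out of 44 aligned sites, so the Hamming distance is 4.

4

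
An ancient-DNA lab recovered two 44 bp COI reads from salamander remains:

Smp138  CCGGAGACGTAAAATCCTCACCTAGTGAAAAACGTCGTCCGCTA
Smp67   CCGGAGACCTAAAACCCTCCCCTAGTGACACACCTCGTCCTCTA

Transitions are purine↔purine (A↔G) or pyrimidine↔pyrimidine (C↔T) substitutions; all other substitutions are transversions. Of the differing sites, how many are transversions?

Differing sites — 9:G/C (Tv); 15:T/C (Ti); 20:A/C (Tv); 29:A/C (Tv); 31:A/C (Tv); 34:G/C (Tv); 41:G/T (Tv).
Of the 7 differences, 1 transition and 6 transversions, so the answer is 6.

6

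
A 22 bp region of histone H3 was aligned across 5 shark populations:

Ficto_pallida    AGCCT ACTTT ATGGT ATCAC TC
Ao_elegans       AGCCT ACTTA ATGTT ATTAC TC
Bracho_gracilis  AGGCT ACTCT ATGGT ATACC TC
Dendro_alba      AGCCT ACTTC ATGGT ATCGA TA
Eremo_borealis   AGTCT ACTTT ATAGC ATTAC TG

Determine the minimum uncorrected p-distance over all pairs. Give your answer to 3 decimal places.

0.136

Pairwise Hamming distances:
  Ficto_pallida vs Ao_elegans: 3
  Ficto_pallida vs Bracho_gracilis: 4
  Ficto_pallida vs Dendro_alba: 4
  Ficto_pallida vs Eremo_borealis: 5
  Ao_elegans vs Bracho_gracilis: 6
  Ao_elegans vs Dendro_alba: 6
  Ao_elegans vs Eremo_borealis: 6
  Bracho_gracilis vs Dendro_alba: 7
  Bracho_gracilis vs Eremo_borealis: 7
  Dendro_alba vs Eremo_borealis: 8
The smallest is 3 mismatches, between Ficto_pallida and Ao_elegans; p = 3/22 = 0.136.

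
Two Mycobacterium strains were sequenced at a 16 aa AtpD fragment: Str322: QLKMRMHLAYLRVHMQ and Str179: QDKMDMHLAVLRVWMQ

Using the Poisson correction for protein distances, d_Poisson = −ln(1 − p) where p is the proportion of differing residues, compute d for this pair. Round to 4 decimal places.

0.2877

Differing sites — 2:L/D; 5:R/D; 10:Y/V; 14:H/W.
p = 4/16 = 0.250000.
d = −ln(1 − 0.250000) = −ln(0.750000) = 0.2877.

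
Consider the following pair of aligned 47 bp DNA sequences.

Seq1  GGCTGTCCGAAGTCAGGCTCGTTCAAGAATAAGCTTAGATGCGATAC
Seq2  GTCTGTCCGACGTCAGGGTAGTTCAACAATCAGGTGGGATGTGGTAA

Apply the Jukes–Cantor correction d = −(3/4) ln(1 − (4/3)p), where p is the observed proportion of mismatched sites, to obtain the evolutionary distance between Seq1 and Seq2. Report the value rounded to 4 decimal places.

The sequences differ at positions 2 (G/T), 11 (A/C), 18 (C/G), 20 (C/A), 27 (G/C), 31 (A/C), 34 (C/G), 36 (T/G), 37 (A/G), 42 (C/T), 44 (A/G), 47 (C/A).
p = 12/47 = 0.255319.
d = −0.75 · ln(1 − (4/3)·0.255319) = −0.75 · ln(0.659575) = −0.75 · (-0.416160) = 0.3121.

0.3121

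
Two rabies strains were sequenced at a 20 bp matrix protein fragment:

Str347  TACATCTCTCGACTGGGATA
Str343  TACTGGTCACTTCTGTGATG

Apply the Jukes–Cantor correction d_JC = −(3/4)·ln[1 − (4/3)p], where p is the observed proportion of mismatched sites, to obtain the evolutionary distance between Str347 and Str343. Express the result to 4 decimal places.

Differing sites — 4:A/T; 5:T/G; 6:C/G; 9:T/A; 11:G/T; 12:A/T; 16:G/T; 20:A/G.
p = 8/20 = 0.400000.
d = −0.75 · ln(1 − (4/3)·0.400000) = −0.75 · ln(0.466667) = −0.75 · (-0.762139) = 0.5716.

0.5716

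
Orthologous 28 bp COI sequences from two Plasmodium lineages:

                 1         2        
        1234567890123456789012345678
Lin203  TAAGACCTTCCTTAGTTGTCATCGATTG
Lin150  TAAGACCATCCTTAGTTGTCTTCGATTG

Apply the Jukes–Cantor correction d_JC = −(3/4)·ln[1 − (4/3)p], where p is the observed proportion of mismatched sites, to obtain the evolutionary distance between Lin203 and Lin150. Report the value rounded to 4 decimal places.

0.0751

The sequences differ at positions 8 (T/A), 21 (A/T).
p = 2/28 = 0.071429.
d = −0.75 · ln(1 − (4/3)·0.071429) = −0.75 · ln(0.904761) = −0.75 · (-0.100084) = 0.0751.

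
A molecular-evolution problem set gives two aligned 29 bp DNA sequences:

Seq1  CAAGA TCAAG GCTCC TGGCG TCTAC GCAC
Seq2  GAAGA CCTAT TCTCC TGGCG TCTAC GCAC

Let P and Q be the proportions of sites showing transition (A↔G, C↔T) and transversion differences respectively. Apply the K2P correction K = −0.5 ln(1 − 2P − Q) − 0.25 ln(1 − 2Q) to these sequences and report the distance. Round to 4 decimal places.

Mismatches occur at site 1 (C/G, transversion), site 6 (T/C, transition), site 8 (A/T, transversion), site 10 (G/T, transversion), site 11 (G/T, transversion).
Of the 5 differences, 1 transition and 4 transversions over 29 sites: P = 1/29 = 0.034483, Q = 4/29 = 0.137931.
d = −0.5·ln(0.793103) − 0.25·ln(0.724138) = −0.5·(-0.231802) − 0.25·(-0.322773) = 0.1966.

0.1966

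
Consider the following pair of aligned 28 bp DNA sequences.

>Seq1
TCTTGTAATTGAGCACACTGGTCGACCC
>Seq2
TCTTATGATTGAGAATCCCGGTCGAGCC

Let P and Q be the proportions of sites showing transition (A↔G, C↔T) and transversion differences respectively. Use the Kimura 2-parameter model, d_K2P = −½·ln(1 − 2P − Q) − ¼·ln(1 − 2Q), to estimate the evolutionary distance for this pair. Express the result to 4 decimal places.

Mismatches occur at site 5 (G↔A, transition), site 7 (A↔G, transition), site 14 (C↔A, transversion), site 16 (C↔T, transition), site 17 (A↔C, transversion), site 19 (T↔C, transition), site 26 (C↔G, transversion).
Of the 7 differences, 4 transitions and 3 transversions over 28 sites: P = 4/28 = 0.142857, Q = 3/28 = 0.107143.
d = −0.5·ln(0.607143) − 0.25·ln(0.785714) = −0.5·(-0.498991) − 0.25·(-0.241162) = 0.3098.

0.3098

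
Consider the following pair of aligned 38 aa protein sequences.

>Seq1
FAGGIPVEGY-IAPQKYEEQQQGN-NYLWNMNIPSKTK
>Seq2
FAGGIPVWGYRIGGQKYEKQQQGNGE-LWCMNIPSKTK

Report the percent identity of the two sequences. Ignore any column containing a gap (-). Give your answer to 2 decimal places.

82.86%

Excluding the 3 gap columns leaves 35 comparable sites.
Mismatches occur at site 8 (E↔W), site 13 (A↔G), site 14 (P↔G), site 19 (E↔K), site 26 (N↔E), site 30 (N↔C).
29 of the 35 comparable sites match, so the percent identity is 29/35 × 100 = 82.86%.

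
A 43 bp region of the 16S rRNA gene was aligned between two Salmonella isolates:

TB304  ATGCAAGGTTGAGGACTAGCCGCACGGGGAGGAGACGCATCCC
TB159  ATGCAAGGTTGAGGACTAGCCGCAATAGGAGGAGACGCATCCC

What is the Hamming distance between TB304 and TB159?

Differing sites — 25:C/A; 26:G/T; 27:G/A.
That gives 3 mismatches out of 43 aligned sites, so the Hamming distance is 3.

3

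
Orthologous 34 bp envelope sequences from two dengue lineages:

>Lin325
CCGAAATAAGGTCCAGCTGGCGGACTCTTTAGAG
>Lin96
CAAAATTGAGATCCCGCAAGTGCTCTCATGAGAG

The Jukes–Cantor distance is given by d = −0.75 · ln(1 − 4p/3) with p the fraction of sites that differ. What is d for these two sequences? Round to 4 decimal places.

0.5347

The sequences differ at positions 2 (C/A), 3 (G/A), 6 (A/T), 8 (A/G), 11 (G/A), 15 (A/C), 18 (T/A), 19 (G/A), 21 (C/T), 23 (G/C), 24 (A/T), 28 (T/A), 30 (T/G).
p = 13/34 = 0.382353.
d = −0.75 · ln(1 − (4/3)·0.382353) = −0.75 · ln(0.490196) = −0.75 · (-0.712950) = 0.5347.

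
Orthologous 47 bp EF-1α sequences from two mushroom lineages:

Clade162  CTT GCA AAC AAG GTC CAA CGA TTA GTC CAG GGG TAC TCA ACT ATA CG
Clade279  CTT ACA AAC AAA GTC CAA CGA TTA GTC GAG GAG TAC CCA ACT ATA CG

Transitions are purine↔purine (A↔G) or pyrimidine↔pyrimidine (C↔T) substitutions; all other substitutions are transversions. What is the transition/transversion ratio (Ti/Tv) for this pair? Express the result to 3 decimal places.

4.000

The sequences differ at positions 4 (G/A, transition), 12 (G/A, transition), 28 (C/G, transversion), 32 (G/A, transition), 37 (T/C, transition).
Of the 5 differences, 4 transitions and 1 transversion, so Ti/Tv = 4/1 = 4.000.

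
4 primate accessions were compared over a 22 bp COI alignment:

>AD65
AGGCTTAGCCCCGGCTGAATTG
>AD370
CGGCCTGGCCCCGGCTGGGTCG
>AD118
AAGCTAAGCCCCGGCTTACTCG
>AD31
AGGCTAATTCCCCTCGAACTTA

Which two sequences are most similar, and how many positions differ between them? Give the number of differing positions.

Pairwise Hamming distances:
  AD65 vs AD370: 6
  AD65 vs AD118: 5
  AD65 vs AD31: 9
  AD370 vs AD118: 8
  AD370 vs AD31: 14
  AD118 vs AD31: 9
The smallest is 5, between AD65 and AD118.

5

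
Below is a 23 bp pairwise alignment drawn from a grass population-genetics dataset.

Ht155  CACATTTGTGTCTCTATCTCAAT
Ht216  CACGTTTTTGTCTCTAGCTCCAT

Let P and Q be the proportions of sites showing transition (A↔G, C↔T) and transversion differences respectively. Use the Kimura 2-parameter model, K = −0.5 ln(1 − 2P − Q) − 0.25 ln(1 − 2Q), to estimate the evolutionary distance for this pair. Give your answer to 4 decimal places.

Mismatches occur at site 4 (A↔G, transition), site 8 (G↔T, transversion), site 17 (T↔G, transversion), site 21 (A↔C, transversion).
Of the 4 differences, 1 transition and 3 transversions over 23 sites: P = 1/23 = 0.043478, Q = 3/23 = 0.130435.
d = −0.5·ln(0.782609) − 0.25·ln(0.739130) = −0.5·(-0.245122) − 0.25·(-0.302281) = 0.1981.

0.1981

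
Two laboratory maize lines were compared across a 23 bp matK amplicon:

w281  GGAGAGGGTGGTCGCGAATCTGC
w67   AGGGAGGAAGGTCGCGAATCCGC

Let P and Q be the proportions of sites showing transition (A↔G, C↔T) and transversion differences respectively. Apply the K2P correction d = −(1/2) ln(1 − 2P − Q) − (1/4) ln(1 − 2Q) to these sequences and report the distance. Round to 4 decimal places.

Mismatches occur at site 1 (G/A, transition), site 3 (A/G, transition), site 8 (G/A, transition), site 9 (T/A, transversion), site 21 (T/C, transition).
Of the 5 differences, 4 transitions and 1 transversion over 23 sites: P = 4/23 = 0.173913, Q = 1/23 = 0.043478.
d = −0.5·ln(0.608696) − 0.25·ln(0.913044) = −0.5·(-0.496436) − 0.25·(-0.090971) = 0.2710.

0.2710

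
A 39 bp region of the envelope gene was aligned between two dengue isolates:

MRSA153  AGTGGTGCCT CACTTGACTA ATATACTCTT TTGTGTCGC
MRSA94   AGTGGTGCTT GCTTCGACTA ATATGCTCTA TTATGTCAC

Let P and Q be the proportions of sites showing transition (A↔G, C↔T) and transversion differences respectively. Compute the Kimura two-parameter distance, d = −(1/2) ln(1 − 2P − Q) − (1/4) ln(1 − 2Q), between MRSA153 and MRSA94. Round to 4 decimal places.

0.2845

Differing sites — 9:C/T (Ti); 11:C/G (Tv); 12:A/C (Tv); 13:C/T (Ti); 15:T/C (Ti); 25:A/G (Ti); 30:T/A (Tv); 33:G/A (Ti); 38:G/A (Ti).
Of the 9 differences, 6 transitions and 3 transversions over 39 sites: P = 6/39 = 0.153846, Q = 3/39 = 0.076923.
d = −0.5·ln(0.615385) − 0.25·ln(0.846154) = −0.5·(-0.485507) − 0.25·(-0.167054) = 0.2845.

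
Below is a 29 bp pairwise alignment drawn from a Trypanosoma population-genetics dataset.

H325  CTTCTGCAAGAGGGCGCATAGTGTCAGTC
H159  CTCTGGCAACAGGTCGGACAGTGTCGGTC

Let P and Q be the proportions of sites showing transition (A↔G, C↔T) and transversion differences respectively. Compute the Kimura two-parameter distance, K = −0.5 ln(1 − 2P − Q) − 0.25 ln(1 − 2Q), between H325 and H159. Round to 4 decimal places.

0.3477

The sequences differ at positions 3 (T/C, transition), 4 (C/T, transition), 5 (T/G, transversion), 10 (G/C, transversion), 14 (G/T, transversion), 17 (C/G, transversion), 19 (T/C, transition), 26 (A/G, transition).
Of the 8 differences, 4 transitions and 4 transversions over 29 sites: P = 4/29 = 0.137931, Q = 4/29 = 0.137931.
d = −0.5·ln(0.586207) − 0.25·ln(0.724138) = −0.5·(-0.534082) − 0.25·(-0.322773) = 0.3477.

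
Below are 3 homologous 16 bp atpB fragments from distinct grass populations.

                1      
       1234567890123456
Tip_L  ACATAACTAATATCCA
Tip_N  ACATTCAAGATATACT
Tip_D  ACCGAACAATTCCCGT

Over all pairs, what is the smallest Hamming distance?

Pairwise Hamming distances:
  Tip_L vs Tip_N: 7
  Tip_L vs Tip_D: 8
  Tip_N vs Tip_D: 11
The smallest is 7, between Tip_L and Tip_N.

7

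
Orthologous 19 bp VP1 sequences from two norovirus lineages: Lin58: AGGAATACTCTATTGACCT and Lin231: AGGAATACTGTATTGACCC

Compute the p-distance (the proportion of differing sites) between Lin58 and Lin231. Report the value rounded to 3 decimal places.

The sequences differ at positions 10 (C/G), 19 (T/C).
There are 2 differences over 19 sites, so p = 2/19 = 0.105.

0.105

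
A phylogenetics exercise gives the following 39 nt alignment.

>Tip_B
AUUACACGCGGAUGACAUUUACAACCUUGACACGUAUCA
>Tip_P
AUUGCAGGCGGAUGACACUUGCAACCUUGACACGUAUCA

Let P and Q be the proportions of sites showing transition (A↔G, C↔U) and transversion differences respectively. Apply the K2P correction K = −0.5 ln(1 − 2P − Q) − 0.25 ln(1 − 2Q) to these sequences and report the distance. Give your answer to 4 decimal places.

0.1121

Differing sites — 4:A/G (Ti); 7:C/G (Tv); 18:U/C (Ti); 21:A/G (Ti).
Of the 4 differences, 3 transitions and 1 transversion over 39 sites: P = 3/39 = 0.076923, Q = 1/39 = 0.025641.
d = −0.5·ln(0.820513) − 0.25·ln(0.948718) = −0.5·(-0.197826) − 0.25·(-0.052644) = 0.1121.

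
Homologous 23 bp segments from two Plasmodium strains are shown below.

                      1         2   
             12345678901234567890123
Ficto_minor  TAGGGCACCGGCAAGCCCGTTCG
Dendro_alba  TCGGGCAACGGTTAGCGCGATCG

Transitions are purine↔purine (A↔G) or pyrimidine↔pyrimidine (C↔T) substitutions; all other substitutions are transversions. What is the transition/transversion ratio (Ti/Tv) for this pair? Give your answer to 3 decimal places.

0.200

The sequences differ at positions 2 (A/C, transversion), 8 (C/A, transversion), 12 (C/T, transition), 13 (A/T, transversion), 17 (C/G, transversion), 20 (T/A, transversion).
Of the 6 differences, 1 transition and 5 transversions, so Ti/Tv = 1/5 = 0.200.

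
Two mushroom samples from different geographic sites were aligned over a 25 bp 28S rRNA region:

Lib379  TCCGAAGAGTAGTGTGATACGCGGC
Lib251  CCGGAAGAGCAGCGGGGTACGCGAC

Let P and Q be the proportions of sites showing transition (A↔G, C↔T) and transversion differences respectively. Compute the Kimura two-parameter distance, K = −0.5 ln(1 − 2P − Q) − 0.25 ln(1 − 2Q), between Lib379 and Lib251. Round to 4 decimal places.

0.3706

Differing sites — 1:T/C (Ti); 3:C/G (Tv); 10:T/C (Ti); 13:T/C (Ti); 15:T/G (Tv); 17:A/G (Ti); 24:G/A (Ti).
Of the 7 differences, 5 transitions and 2 transversions over 25 sites: P = 5/25 = 0.200000, Q = 2/25 = 0.080000.
d = −0.5·ln(0.520000) − 0.25·ln(0.840000) = −0.5·(-0.653926) − 0.25·(-0.174353) = 0.3706.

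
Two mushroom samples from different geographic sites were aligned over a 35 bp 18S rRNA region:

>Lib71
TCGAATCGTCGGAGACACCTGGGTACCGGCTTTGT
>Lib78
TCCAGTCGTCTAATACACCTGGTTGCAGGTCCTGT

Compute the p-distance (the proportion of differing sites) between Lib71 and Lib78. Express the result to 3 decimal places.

Mismatches occur at site 3 (G/C), site 5 (A/G), site 11 (G/T), site 12 (G/A), site 14 (G/T), site 23 (G/T), site 25 (A/G), site 27 (C/A), site 30 (C/T), site 31 (T/C), site 32 (T/C).
There are 11 differences over 35 sites, so p = 11/35 = 0.314.

0.314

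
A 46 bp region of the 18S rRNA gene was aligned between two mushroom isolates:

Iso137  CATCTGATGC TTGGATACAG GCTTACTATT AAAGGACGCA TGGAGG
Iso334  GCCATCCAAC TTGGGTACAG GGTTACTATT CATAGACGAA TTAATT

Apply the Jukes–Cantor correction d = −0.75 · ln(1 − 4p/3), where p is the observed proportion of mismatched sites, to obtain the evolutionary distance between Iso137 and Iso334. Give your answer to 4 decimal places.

Mismatches occur at site 1 (C↔G), site 2 (A↔C), site 3 (T↔C), site 4 (C↔A), site 6 (G↔C), site 7 (A↔C), site 8 (T↔A), site 9 (G↔A), site 15 (A↔G), site 22 (C↔G), site 31 (A↔C), site 33 (A↔T), site 34 (G↔A), site 39 (C↔A), site 42 (G↔T), site 43 (G↔A), site 45 (G↔T), site 46 (G↔T).
p = 18/46 = 0.391304.
d = −0.75 · ln(1 − (4/3)·0.391304) = −0.75 · ln(0.478261) = −0.75 · (-0.737599) = 0.5532.

0.5532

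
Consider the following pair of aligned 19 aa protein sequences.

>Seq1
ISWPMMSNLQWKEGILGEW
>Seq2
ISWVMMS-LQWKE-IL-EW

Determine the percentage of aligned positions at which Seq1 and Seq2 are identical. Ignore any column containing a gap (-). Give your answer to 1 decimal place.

93.8%

Excluding the 3 gap columns leaves 16 comparable sites.
Differing sites — 4:P/V.
15 of the 16 comparable sites match, so the percent identity is 15/16 × 100 = 93.8%.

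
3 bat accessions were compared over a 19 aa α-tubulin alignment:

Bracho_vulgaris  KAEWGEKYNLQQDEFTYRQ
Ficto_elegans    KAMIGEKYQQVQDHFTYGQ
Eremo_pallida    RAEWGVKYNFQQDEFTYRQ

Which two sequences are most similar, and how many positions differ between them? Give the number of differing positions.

3

Pairwise Hamming distances:
  Bracho_vulgaris vs Ficto_elegans: 7
  Bracho_vulgaris vs Eremo_pallida: 3
  Ficto_elegans vs Eremo_pallida: 9
The smallest is 3, between Bracho_vulgaris and Eremo_pallida.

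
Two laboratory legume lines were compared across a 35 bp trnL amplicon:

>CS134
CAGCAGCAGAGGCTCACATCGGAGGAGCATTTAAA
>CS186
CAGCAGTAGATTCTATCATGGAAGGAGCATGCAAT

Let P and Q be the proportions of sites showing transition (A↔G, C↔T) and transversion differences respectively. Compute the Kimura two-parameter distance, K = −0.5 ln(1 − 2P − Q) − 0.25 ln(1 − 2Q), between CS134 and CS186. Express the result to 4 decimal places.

Differing sites — 7:C/T (Ti); 11:G/T (Tv); 12:G/T (Tv); 15:C/A (Tv); 16:A/T (Tv); 20:C/G (Tv); 22:G/A (Ti); 31:T/G (Tv); 32:T/C (Ti); 35:A/T (Tv).
Of the 10 differences, 3 transitions and 7 transversions over 35 sites: P = 3/35 = 0.085714, Q = 7/35 = 0.200000.
d = −0.5·ln(0.628572) − 0.25·ln(0.600000) = −0.5·(-0.464305) − 0.25·(-0.510826) = 0.3599.

0.3599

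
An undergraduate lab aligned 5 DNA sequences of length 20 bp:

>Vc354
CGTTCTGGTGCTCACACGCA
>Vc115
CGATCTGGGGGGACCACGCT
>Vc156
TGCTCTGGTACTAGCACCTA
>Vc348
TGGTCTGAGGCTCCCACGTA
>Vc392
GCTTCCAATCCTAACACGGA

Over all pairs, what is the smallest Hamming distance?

Pairwise Hamming distances:
  Vc354 vs Vc115: 7
  Vc354 vs Vc156: 7
  Vc354 vs Vc348: 6
  Vc354 vs Vc392: 8
  Vc115 vs Vc156: 10
  Vc115 vs Vc348: 8
  Vc115 vs Vc392: 13
  Vc156 vs Vc348: 7
  Vc156 vs Vc392: 10
  Vc348 vs Vc392: 10
The smallest is 6, between Vc354 and Vc348.

6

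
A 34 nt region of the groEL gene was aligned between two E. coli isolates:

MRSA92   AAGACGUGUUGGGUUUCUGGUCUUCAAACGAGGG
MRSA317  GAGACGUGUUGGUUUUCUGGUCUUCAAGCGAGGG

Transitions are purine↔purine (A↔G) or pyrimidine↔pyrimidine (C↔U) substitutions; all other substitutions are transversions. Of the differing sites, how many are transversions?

1

The sequences differ at positions 1 (A/G, transition), 13 (G/U, transversion), 28 (A/G, transition).
Of the 3 differences, 2 transitions and 1 transversion, so the answer is 1.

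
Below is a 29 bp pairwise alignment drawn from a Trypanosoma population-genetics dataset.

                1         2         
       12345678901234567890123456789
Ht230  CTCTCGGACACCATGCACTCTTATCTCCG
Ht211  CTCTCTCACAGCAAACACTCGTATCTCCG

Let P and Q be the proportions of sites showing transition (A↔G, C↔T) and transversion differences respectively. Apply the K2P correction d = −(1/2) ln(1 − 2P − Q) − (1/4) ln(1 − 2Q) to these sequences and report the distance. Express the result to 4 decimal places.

Mismatches occur at site 6 (G/T, transversion), site 7 (G/C, transversion), site 11 (C/G, transversion), site 14 (T/A, transversion), site 15 (G/A, transition), site 21 (T/G, transversion).
Of the 6 differences, 1 transition and 5 transversions over 29 sites: P = 1/29 = 0.034483, Q = 5/29 = 0.172414.
d = −0.5·ln(0.758620) − 0.25·ln(0.655172) = −0.5·(-0.276254) − 0.25·(-0.422857) = 0.2438.

0.2438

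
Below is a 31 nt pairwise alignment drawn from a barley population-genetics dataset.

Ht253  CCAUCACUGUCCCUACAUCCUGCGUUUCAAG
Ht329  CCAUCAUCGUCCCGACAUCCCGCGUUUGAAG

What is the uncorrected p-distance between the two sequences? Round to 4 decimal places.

0.1613

Mismatches occur at site 7 (C→U), site 8 (U→C), site 14 (U→G), site 21 (U→C), site 28 (C→G).
There are 5 differences over 31 sites, so p = 5/31 = 0.1613.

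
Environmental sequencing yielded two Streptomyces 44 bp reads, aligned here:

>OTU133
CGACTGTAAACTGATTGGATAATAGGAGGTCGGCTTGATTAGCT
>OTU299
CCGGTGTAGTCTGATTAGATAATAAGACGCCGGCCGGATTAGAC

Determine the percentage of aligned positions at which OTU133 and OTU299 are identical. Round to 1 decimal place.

70.5%

Mismatches occur at site 2 (G→C), site 3 (A→G), site 4 (C→G), site 9 (A→G), site 10 (A→T), site 17 (G→A), site 25 (G→A), site 28 (G→C), site 30 (T→C), site 35 (T→C), site 36 (T→G), site 43 (C→A), site 44 (T→C).
31 of the 44 sites match, so the percent identity is 31/44 × 100 = 70.5%.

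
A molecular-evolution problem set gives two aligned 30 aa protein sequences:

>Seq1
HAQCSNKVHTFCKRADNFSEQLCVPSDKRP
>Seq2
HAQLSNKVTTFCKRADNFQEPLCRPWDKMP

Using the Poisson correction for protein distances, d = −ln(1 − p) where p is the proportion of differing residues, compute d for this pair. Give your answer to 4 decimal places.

Mismatches occur at site 4 (C→L), site 9 (H→T), site 19 (S→Q), site 21 (Q→P), site 24 (V→R), site 26 (S→W), site 29 (R→M).
p = 7/30 = 0.233333.
d = −ln(1 − 0.233333) = −ln(0.766667) = 0.2657.

0.2657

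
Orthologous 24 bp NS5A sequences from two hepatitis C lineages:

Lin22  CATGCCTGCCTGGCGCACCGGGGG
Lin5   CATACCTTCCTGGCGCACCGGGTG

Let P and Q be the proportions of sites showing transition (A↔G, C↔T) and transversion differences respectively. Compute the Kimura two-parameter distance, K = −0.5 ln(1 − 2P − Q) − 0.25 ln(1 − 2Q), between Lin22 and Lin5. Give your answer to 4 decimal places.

Differing sites — 4:G/A (Ti); 8:G/T (Tv); 23:G/T (Tv).
Of the 3 differences, 1 transition and 2 transversions over 24 sites: P = 1/24 = 0.041667, Q = 2/24 = 0.083333.
d = −0.5·ln(0.833333) − 0.25·ln(0.833334) = −0.5·(-0.182322) − 0.25·(-0.182321) = 0.1367.

0.1367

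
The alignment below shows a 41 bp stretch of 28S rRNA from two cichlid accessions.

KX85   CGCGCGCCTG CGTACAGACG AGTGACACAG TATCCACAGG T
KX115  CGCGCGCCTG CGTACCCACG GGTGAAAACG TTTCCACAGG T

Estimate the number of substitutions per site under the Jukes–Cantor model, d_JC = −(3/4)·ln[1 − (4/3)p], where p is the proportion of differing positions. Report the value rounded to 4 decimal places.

0.1937

Mismatches occur at site 16 (A↔C), site 17 (G↔C), site 21 (A↔G), site 26 (C↔A), site 28 (C↔A), site 29 (A↔C), site 32 (A↔T).
p = 7/41 = 0.170732.
d = −0.75 · ln(1 − (4/3)·0.170732) = −0.75 · ln(0.772357) = −0.75 · (-0.258308) = 0.1937.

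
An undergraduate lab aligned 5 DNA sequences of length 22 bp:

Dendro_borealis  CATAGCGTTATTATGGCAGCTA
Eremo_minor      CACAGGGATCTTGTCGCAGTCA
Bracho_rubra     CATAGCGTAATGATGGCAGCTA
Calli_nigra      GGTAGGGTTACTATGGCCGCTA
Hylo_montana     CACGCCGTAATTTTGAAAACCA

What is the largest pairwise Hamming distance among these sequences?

14

Pairwise Hamming distances:
  Dendro_borealis vs Eremo_minor: 8
  Dendro_borealis vs Bracho_rubra: 2
  Dendro_borealis vs Calli_nigra: 5
  Dendro_borealis vs Hylo_montana: 9
  Eremo_minor vs Bracho_rubra: 10
  Eremo_minor vs Calli_nigra: 11
  Eremo_minor vs Hylo_montana: 12
  Bracho_rubra vs Calli_nigra: 7
  Bracho_rubra vs Hylo_montana: 9
  Calli_nigra vs Hylo_montana: 14
The largest is 14, between Calli_nigra and Hylo_montana.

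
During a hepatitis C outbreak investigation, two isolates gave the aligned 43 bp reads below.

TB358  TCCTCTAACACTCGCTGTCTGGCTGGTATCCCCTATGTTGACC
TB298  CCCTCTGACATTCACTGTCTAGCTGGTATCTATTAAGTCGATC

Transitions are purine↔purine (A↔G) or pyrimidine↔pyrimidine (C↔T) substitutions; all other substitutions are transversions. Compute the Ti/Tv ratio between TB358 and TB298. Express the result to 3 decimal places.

4.500

Differing sites — 1:T/C (Ti); 7:A/G (Ti); 11:C/T (Ti); 14:G/A (Ti); 21:G/A (Ti); 31:C/T (Ti); 32:C/A (Tv); 33:C/T (Ti); 36:T/A (Tv); 39:T/C (Ti); 42:C/T (Ti).
Of the 11 differences, 9 transitions and 2 transversions, so Ti/Tv = 9/2 = 4.500.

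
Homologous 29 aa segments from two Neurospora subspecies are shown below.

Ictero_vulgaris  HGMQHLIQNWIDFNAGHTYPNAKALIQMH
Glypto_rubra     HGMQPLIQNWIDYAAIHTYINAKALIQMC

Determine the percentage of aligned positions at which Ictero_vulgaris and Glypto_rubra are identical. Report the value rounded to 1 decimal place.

79.3%

Mismatches occur at site 5 (H↔P), site 13 (F↔Y), site 14 (N↔A), site 16 (G↔I), site 20 (P↔I), site 29 (H↔C).
23 of the 29 sites match, so the percent identity is 23/29 × 100 = 79.3%.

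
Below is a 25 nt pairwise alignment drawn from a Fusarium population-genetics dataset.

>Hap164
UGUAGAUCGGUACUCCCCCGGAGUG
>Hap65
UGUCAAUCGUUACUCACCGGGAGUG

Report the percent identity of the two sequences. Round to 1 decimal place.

80.0%

The sequences differ at positions 4 (A/C), 5 (G/A), 10 (G/U), 16 (C/A), 19 (C/G).
20 of the 25 sites match, so the percent identity is 20/25 × 100 = 80.0%.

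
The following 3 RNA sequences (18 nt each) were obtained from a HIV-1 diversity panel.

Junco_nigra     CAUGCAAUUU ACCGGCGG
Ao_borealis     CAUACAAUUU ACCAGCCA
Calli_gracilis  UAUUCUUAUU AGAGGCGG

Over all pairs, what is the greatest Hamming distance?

Pairwise Hamming distances:
  Junco_nigra vs Ao_borealis: 4
  Junco_nigra vs Calli_gracilis: 7
  Ao_borealis vs Calli_gracilis: 10
The largest is 10, between Ao_borealis and Calli_gracilis.

10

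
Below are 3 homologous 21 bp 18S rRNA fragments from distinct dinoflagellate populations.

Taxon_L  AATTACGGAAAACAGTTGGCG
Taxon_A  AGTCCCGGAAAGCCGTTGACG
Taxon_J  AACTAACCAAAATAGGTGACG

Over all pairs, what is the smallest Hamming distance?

Pairwise Hamming distances:
  Taxon_L vs Taxon_A: 6
  Taxon_L vs Taxon_J: 7
  Taxon_A vs Taxon_J: 11
The smallest is 6, between Taxon_L and Taxon_A.

6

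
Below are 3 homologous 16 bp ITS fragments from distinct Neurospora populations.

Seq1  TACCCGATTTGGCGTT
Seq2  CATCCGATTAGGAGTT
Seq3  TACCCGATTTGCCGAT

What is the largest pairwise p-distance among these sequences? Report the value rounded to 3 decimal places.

Pairwise Hamming distances:
  Seq1 vs Seq2: 4
  Seq1 vs Seq3: 2
  Seq2 vs Seq3: 6
The largest is 6 mismatches, between Seq2 and Seq3; p = 6/16 = 0.375.

0.375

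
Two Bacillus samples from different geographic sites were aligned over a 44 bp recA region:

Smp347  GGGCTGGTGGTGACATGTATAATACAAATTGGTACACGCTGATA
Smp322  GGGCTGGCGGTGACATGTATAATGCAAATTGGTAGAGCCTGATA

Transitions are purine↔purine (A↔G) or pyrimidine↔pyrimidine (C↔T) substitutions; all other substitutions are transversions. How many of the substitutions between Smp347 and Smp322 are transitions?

2

Differing sites — 8:T/C (Ti); 24:A/G (Ti); 35:C/G (Tv); 37:C/G (Tv); 38:G/C (Tv).
Of the 5 differences, 2 transitions and 3 transversions, so the answer is 2.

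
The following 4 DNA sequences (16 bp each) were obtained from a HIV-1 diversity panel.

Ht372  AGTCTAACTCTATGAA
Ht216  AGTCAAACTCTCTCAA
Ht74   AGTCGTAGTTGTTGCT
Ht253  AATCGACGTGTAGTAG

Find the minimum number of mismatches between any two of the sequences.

Pairwise Hamming distances:
  Ht372 vs Ht216: 3
  Ht372 vs Ht74: 8
  Ht372 vs Ht253: 8
  Ht216 vs Ht74: 9
  Ht216 vs Ht253: 9
  Ht74 vs Ht253: 10
The smallest is 3, between Ht372 and Ht216.

3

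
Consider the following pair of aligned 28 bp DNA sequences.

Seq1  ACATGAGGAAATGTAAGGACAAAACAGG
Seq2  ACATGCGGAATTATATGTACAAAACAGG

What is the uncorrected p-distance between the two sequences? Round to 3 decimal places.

0.179

Mismatches occur at site 6 (A→C), site 11 (A→T), site 13 (G→A), site 16 (A→T), site 18 (G→T).
There are 5 differences over 28 sites, so p = 5/28 = 0.179.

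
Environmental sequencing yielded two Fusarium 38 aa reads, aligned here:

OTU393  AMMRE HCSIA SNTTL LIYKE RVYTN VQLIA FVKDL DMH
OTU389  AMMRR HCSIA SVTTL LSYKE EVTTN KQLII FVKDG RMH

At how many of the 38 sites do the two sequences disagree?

9

Mismatches occur at site 5 (E→R), site 12 (N→V), site 17 (I→S), site 21 (R→E), site 23 (Y→T), site 26 (V→K), site 30 (A→I), site 35 (L→G), site 36 (D→R).
That gives 9 mismatches out of 38 aligned sites, so the Hamming distance is 9.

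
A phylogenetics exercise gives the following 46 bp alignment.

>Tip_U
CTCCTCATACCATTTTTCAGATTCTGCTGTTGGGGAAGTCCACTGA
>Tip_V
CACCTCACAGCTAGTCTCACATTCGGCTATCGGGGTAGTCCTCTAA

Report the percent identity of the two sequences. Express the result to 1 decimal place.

Mismatches occur at site 2 (T↔A), site 8 (T↔C), site 10 (C↔G), site 12 (A↔T), site 13 (T↔A), site 14 (T↔G), site 16 (T↔C), site 20 (G↔C), site 25 (T↔G), site 29 (G↔A), site 31 (T↔C), site 36 (A↔T), site 42 (A↔T), site 45 (G↔A).
32 of the 46 sites match, so the percent identity is 32/46 × 100 = 69.6%.

69.6%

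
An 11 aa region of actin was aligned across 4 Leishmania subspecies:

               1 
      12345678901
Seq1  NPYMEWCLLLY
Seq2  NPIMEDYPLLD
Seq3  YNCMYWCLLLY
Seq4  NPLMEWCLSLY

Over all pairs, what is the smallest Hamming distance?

2

Pairwise Hamming distances:
  Seq1 vs Seq2: 5
  Seq1 vs Seq3: 4
  Seq1 vs Seq4: 2
  Seq2 vs Seq3: 8
  Seq2 vs Seq4: 6
  Seq3 vs Seq4: 5
The smallest is 2, between Seq1 and Seq4.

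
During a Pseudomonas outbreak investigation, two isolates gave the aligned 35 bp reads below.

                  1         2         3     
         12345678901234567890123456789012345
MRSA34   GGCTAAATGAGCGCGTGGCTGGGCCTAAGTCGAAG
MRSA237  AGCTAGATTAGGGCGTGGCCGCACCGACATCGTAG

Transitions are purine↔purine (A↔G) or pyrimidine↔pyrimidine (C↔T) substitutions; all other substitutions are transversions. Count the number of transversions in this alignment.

6

The sequences differ at positions 1 (G/A, transition), 6 (A/G, transition), 9 (G/T, transversion), 12 (C/G, transversion), 20 (T/C, transition), 22 (G/C, transversion), 23 (G/A, transition), 26 (T/G, transversion), 28 (A/C, transversion), 29 (G/A, transition), 33 (A/T, transversion).
Of the 11 differences, 5 transitions and 6 transversions, so the answer is 6.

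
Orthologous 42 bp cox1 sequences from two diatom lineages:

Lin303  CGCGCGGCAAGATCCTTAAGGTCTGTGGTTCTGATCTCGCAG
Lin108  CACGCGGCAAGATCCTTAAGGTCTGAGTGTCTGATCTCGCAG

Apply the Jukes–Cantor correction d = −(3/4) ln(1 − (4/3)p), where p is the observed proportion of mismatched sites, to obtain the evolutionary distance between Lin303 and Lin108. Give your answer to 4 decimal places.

The sequences differ at positions 2 (G/A), 26 (T/A), 28 (G/T), 29 (T/G).
p = 4/42 = 0.095238.
d = −0.75 · ln(1 − (4/3)·0.095238) = −0.75 · ln(0.873016) = −0.75 · (-0.135801) = 0.1019.

0.1019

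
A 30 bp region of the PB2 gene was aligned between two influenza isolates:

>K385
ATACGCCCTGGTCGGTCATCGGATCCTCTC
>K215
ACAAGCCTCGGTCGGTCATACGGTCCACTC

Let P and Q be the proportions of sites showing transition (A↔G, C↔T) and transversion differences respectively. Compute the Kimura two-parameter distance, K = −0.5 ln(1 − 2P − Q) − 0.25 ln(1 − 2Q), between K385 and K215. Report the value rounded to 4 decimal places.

Differing sites — 2:T/C (Ti); 4:C/A (Tv); 8:C/T (Ti); 9:T/C (Ti); 20:C/A (Tv); 21:G/C (Tv); 23:A/G (Ti); 27:T/A (Tv).
Of the 8 differences, 4 transitions and 4 transversions over 30 sites: P = 4/30 = 0.133333, Q = 4/30 = 0.133333.
d = −0.5·ln(0.600001) − 0.25·ln(0.733334) = −0.5·(-0.510824) − 0.25·(-0.310154) = 0.3330.

0.3330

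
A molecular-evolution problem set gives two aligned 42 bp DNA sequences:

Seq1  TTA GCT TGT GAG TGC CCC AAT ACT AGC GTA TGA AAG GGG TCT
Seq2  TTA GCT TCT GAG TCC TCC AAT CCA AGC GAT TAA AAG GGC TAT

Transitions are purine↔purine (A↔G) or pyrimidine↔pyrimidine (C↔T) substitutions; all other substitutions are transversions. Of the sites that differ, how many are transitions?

The sequences differ at positions 8 (G/C, transversion), 14 (G/C, transversion), 16 (C/T, transition), 22 (A/C, transversion), 24 (T/A, transversion), 29 (T/A, transversion), 30 (A/T, transversion), 32 (G/A, transition), 39 (G/C, transversion), 41 (C/A, transversion).
Of the 10 differences, 2 transitions and 8 transversions, so the answer is 2.

2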